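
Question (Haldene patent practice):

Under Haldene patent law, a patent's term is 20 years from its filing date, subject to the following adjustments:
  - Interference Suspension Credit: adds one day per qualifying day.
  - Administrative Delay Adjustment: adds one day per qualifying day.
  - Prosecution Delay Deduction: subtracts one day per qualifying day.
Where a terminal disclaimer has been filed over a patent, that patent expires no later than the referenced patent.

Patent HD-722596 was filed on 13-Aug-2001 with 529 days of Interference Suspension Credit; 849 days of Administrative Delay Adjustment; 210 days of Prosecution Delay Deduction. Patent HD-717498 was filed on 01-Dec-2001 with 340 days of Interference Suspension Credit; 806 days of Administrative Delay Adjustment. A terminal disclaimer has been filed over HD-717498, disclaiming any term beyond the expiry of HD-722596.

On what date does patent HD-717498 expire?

Natural term of HD-717498:
  Base: filing + 20 years → 1 December 2021.
  Interference Suspension Credit: +340 days → 6 November 2022.
  Administrative Delay Adjustment: +806 days → 20 January 2025.
Expiry of referenced patent HD-722596:
  Base: filing + 20 years → 13 August 2021.
  Interference Suspension Credit: +529 days → 24 January 2023.
  Administrative Delay Adjustment: +849 days → 22 May 2025.
  Prosecution Delay Deduction: −210 days → 24 October 2024.
Terminal disclaimer: HD-717498 expires on the earlier of 20 January 2025 and 24 October 2024.

October 24, 2024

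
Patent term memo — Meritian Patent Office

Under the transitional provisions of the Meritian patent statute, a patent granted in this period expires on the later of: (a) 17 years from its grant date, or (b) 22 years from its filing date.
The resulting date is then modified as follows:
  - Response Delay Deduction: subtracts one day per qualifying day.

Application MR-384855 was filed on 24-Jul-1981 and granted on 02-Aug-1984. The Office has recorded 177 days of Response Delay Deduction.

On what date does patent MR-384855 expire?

January 28, 2003

(a) grant + 17 years → 2 August 2001.
(b) filing + 22 years → 24 July 2003.
Later of the two: 24 July 2003.
Response Delay Deduction: −177 days → 28 January 2003.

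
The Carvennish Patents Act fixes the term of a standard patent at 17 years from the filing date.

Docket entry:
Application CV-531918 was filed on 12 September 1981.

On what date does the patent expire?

September 12, 1998

Filing date + 17 years → 12 September 1998.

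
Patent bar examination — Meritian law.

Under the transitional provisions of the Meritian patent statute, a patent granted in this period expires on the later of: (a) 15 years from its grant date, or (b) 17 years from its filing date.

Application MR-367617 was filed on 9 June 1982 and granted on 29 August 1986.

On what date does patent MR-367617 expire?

2001-08-29

(a) grant + 15 years → 29 August 2001.
(b) filing + 17 years → 9 June 1999.
Later of the two: 29 August 2001.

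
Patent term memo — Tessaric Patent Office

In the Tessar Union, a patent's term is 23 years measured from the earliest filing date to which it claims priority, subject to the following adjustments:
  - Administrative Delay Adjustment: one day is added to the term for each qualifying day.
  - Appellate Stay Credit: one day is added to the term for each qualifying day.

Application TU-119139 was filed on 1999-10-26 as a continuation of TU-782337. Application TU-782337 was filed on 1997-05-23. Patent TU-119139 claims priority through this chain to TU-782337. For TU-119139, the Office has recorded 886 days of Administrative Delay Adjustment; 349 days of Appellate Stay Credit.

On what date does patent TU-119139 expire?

Earliest priority filing: 23 May 1997.
Base term: 23 May 1997 + 23 years → 23 May 2020.
Administrative Delay Adjustment: +886 days → 26 October 2022.
Appellate Stay Credit: +349 days → 10 October 2023.

October 10, 2023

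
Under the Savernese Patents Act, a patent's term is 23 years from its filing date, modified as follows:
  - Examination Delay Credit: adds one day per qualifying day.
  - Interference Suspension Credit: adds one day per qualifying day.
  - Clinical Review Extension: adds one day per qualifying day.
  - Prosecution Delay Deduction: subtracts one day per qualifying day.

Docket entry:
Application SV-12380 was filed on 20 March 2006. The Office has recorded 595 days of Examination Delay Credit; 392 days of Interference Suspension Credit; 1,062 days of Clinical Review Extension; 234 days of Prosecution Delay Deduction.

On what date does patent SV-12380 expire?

Base term: filing date + 23 years → 20 March 2029.
Examination Delay Credit: +595 days → 5 November 2030.
Interference Suspension Credit: +392 days → 2 December 2031.
Clinical Review Extension: +1062 days → 29 October 2034.
Prosecution Delay Deduction: −234 days → 9 March 2034.

2034-03-09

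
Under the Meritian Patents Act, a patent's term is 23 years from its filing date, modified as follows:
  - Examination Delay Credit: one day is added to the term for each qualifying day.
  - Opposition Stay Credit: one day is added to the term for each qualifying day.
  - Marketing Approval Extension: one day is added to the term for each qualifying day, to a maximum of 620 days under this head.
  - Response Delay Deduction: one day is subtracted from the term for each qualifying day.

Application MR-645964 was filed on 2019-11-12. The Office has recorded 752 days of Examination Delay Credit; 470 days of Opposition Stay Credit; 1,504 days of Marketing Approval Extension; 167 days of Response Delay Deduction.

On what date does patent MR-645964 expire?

2047-06-14

Base term: filing date + 23 years → 12 November 2042.
Examination Delay Credit: +752 days → 3 December 2044.
Opposition Stay Credit: +470 days → 18 March 2046.
Marketing Approval Extension: 1504 days claimed exceeds the 620-day cap, so +620 days → 28 November 2047.
Response Delay Deduction: −167 days → 14 June 2047.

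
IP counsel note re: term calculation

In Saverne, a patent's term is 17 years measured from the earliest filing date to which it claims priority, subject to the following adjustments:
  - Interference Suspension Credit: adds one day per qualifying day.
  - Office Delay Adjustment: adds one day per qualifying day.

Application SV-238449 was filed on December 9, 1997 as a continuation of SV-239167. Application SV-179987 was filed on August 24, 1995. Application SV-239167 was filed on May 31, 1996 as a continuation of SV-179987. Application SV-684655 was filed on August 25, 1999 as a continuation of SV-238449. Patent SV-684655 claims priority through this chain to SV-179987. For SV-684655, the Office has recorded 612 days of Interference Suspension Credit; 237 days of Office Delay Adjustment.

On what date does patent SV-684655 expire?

Earliest priority filing: 24 August 1995.
Base term: 24 August 1995 + 17 years → 24 August 2012.
Interference Suspension Credit: +612 days → 28 April 2014.
Office Delay Adjustment: +237 days → 21 December 2014.

2014-12-21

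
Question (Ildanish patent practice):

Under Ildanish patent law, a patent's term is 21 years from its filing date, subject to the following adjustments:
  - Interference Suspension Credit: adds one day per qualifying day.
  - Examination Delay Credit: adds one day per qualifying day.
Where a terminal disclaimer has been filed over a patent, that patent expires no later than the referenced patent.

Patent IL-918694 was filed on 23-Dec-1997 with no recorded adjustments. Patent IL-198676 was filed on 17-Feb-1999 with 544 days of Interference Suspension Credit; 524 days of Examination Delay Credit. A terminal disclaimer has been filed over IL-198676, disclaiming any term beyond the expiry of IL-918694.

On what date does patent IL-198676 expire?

December 23, 2018

Natural term of IL-198676:
  Base: filing + 21 years → 17 February 2020.
  Interference Suspension Credit: +544 days → 14 August 2021.
  Examination Delay Credit: +524 days → 20 January 2023.
Expiry of referenced patent IL-918694:
  Base: filing + 21 years → 23 December 2018.
Terminal disclaimer: IL-198676 expires on the earlier of 20 January 2023 and 23 December 2018.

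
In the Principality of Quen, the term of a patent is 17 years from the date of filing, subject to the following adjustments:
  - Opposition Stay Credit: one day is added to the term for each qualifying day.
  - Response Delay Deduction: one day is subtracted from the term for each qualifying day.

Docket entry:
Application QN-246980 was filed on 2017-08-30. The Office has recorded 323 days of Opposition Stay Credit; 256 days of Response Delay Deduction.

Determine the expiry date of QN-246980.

November 5, 2034

Base term: filing date + 17 years → 30 August 2034.
Opposition Stay Credit: +323 days → 19 July 2035.
Response Delay Deduction: −256 days → 5 November 2034.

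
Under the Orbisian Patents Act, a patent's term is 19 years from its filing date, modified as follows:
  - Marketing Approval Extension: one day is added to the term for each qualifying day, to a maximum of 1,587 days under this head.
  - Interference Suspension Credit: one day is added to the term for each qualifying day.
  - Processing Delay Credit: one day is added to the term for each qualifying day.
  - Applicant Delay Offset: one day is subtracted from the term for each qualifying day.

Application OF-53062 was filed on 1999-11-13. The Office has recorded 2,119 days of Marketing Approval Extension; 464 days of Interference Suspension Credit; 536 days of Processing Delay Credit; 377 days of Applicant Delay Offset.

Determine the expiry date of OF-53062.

2024-12-01

Base term: filing date + 19 years → 13 November 2018.
Marketing Approval Extension: 2119 days claimed exceeds the 1587-day cap, so +1587 days → 19 March 2023.
Interference Suspension Credit: +464 days → 25 June 2024.
Processing Delay Credit: +536 days → 13 December 2025.
Applicant Delay Offset: −377 days → 1 December 2024.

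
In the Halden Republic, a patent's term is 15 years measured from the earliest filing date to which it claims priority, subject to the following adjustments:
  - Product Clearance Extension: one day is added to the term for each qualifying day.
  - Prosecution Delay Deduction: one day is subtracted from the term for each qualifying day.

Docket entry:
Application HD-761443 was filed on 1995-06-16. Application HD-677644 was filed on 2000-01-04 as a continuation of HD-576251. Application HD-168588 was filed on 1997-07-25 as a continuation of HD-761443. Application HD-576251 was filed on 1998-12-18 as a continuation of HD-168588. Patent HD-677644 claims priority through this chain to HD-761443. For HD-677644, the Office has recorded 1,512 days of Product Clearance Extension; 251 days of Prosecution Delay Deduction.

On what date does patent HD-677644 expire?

November 28, 2013

Earliest priority filing: 16 June 1995.
Base term: 16 June 1995 + 15 years → 16 June 2010.
Product Clearance Extension: +1512 days → 6 August 2014.
Prosecution Delay Deduction: −251 days → 28 November 2013.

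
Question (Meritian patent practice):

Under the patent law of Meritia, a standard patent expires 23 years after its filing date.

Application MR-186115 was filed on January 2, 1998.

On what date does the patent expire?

Filing date + 23 years → 2 January 2021.

2021-01-02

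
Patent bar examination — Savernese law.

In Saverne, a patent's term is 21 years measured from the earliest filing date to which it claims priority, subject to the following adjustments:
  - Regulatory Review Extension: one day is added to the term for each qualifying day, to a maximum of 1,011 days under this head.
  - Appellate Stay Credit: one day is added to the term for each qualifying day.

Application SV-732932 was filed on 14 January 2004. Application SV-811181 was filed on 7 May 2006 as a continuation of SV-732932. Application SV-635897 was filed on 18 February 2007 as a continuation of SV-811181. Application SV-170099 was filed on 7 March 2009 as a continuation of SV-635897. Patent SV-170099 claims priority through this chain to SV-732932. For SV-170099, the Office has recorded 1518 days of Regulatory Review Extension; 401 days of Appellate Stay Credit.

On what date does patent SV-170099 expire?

November 26, 2028

Earliest priority filing: 14 January 2004.
Base term: 14 January 2004 + 21 years → 14 January 2025.
Regulatory Review Extension: 1518 days claimed exceeds the 1011-day cap, so +1011 days → 22 October 2027.
Appellate Stay Credit: +401 days → 26 November 2028.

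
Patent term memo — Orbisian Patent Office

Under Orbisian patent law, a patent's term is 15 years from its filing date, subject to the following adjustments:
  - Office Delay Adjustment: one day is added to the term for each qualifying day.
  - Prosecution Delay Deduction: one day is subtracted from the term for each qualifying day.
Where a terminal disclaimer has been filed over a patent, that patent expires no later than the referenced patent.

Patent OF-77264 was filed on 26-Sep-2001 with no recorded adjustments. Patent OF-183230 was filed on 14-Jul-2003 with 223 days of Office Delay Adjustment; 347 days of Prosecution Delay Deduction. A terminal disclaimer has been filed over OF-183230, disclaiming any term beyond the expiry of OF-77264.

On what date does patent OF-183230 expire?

Natural term of OF-183230:
  Base: filing + 15 years → 14 July 2018.
  Office Delay Adjustment: +223 days → 22 February 2019.
  Prosecution Delay Deduction: −347 days → 12 March 2018.
Expiry of referenced patent OF-77264:
  Base: filing + 15 years → 26 September 2016.
Terminal disclaimer: OF-183230 expires on the earlier of 12 March 2018 and 26 September 2016.

2016-09-26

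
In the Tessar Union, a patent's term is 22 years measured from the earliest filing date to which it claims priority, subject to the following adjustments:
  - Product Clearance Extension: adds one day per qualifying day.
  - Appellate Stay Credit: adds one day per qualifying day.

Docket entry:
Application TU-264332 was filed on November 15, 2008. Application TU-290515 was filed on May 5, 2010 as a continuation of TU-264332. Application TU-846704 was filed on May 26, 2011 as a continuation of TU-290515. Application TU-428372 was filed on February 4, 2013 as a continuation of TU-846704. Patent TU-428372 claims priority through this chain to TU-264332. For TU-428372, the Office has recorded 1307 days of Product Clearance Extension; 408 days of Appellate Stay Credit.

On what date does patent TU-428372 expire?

Earliest priority filing: 15 November 2008.
Base term: 15 November 2008 + 22 years → 15 November 2030.
Product Clearance Extension: +1307 days → 14 June 2034.
Appellate Stay Credit: +408 days → 27 July 2035.

July 27, 2035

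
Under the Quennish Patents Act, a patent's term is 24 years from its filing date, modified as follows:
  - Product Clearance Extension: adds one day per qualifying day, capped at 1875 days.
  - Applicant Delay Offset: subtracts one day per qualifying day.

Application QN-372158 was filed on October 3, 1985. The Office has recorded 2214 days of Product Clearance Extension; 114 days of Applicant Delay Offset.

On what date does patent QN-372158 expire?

Base term: filing date + 24 years → 3 October 2009.
Product Clearance Extension: 2214 days claimed exceeds the 1875-day cap, so +1875 days → 21 November 2014.
Applicant Delay Offset: −114 days → 30 July 2014.

2014-07-30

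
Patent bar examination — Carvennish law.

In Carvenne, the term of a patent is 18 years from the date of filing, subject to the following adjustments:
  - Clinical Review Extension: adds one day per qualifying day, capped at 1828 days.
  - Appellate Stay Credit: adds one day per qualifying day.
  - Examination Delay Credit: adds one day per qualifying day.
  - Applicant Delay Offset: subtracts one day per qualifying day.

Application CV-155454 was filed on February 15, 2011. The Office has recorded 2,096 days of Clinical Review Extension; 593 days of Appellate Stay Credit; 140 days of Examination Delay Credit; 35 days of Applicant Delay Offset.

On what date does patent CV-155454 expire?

Base term: filing date + 18 years → 15 February 2029.
Clinical Review Extension: 2096 days claimed exceeds the 1828-day cap, so +1828 days → 17 February 2034.
Appellate Stay Credit: +593 days → 3 October 2035.
Examination Delay Credit: +140 days → 20 February 2036.
Applicant Delay Offset: −35 days → 16 January 2036.

2036-01-16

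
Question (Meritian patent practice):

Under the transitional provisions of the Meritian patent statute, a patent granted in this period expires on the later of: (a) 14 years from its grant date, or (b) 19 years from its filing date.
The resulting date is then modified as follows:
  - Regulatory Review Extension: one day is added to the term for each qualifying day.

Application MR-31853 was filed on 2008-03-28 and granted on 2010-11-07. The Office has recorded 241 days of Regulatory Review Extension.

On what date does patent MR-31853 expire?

(a) grant + 14 years → 7 November 2024.
(b) filing + 19 years → 28 March 2027.
Later of the two: 28 March 2027.
Regulatory Review Extension: +241 days → 24 November 2027.

November 24, 2027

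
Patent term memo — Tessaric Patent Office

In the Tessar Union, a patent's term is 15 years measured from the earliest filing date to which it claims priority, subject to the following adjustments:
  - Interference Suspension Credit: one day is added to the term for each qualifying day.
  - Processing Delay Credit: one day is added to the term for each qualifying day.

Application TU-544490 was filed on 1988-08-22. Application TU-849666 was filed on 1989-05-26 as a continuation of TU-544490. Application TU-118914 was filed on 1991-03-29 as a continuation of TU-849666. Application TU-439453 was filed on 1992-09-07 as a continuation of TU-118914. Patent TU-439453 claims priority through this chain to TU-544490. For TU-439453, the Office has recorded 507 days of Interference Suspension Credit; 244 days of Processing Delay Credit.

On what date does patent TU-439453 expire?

Earliest priority filing: 22 August 1988.
Base term: 22 August 1988 + 15 years → 22 August 2003.
Interference Suspension Credit: +507 days → 10 January 2005.
Processing Delay Credit: +244 days → 11 September 2005.

September 11, 2005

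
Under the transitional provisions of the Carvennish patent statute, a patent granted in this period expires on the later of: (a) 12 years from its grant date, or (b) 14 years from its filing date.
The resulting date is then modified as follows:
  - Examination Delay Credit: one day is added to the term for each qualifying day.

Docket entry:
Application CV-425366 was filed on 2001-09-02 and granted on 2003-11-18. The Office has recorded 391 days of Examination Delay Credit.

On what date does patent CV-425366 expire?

December 13, 2016

(a) grant + 12 years → 18 November 2015.
(b) filing + 14 years → 2 September 2015.
Later of the two: 18 November 2015.
Examination Delay Credit: +391 days → 13 December 2016.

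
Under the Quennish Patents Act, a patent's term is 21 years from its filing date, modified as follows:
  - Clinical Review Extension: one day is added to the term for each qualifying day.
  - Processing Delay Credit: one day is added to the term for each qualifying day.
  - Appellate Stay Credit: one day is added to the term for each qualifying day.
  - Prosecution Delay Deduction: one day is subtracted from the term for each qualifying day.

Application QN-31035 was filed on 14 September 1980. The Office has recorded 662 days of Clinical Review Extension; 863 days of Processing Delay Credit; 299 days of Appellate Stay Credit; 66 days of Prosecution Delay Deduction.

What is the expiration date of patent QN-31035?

Base term: filing date + 21 years → 14 September 2001.
Clinical Review Extension: +662 days → 8 July 2003.
Processing Delay Credit: +863 days → 17 November 2005.
Appellate Stay Credit: +299 days → 12 September 2006.
Prosecution Delay Deduction: −66 days → 8 July 2006.

2006-07-08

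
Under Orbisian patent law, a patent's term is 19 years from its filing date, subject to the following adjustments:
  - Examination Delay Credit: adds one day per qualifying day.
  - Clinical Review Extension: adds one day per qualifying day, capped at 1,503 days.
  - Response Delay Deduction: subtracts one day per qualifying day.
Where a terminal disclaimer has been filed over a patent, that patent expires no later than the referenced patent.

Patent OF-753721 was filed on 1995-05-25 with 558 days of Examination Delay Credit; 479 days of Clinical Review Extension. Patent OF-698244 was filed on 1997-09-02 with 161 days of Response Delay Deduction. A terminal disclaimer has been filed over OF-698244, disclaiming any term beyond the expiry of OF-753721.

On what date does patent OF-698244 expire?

Natural term of OF-698244:
  Base: filing + 19 years → 2 September 2016.
  Response Delay Deduction: −161 days → 25 March 2016.
Expiry of referenced patent OF-753721:
  Base: filing + 19 years → 25 May 2014.
  Examination Delay Credit: +558 days → 4 December 2015.
  Clinical Review Extension: 479 days (within the 1503-day cap) → +479 days → 27 March 2017.
Terminal disclaimer: OF-698244 expires on the earlier of 25 March 2016 and 27 March 2017.

2016-03-25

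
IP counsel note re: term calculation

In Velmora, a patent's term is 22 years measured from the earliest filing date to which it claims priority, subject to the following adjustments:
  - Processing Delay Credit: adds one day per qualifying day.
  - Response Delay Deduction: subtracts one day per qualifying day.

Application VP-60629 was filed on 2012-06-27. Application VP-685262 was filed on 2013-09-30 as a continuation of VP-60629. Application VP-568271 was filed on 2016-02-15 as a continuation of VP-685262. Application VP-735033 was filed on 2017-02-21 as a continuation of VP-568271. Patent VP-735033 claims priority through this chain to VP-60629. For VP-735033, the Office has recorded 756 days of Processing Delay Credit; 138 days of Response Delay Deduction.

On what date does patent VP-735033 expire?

Earliest priority filing: 27 June 2012.
Base term: 27 June 2012 + 22 years → 27 June 2034.
Processing Delay Credit: +756 days → 22 July 2036.
Response Delay Deduction: −138 days → 6 March 2036.

March 6, 2036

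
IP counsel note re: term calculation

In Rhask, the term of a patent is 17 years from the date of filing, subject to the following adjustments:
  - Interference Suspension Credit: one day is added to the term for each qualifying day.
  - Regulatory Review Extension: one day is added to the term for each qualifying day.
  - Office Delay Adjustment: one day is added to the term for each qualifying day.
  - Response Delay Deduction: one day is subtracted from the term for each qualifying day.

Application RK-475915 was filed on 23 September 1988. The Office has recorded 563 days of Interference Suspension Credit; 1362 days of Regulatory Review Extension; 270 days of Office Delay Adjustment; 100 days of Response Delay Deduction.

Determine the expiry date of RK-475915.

June 19, 2011

Base term: filing date + 17 years → 23 September 2005.
Interference Suspension Credit: +563 days → 9 April 2007.
Regulatory Review Extension: +1362 days → 31 December 2010.
Office Delay Adjustment: +270 days → 27 September 2011.
Response Delay Deduction: −100 days → 19 June 2011.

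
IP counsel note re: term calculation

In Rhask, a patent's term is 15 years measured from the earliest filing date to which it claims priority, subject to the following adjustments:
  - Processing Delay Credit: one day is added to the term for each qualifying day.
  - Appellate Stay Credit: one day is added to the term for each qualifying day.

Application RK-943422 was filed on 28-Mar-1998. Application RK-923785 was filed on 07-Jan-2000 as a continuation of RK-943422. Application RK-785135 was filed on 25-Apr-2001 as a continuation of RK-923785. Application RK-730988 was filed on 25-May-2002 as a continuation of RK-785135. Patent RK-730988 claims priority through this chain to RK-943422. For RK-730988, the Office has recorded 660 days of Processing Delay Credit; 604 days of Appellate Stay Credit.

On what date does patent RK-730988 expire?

2016-09-12

Earliest priority filing: 28 March 1998.
Base term: 28 March 1998 + 15 years → 28 March 2013.
Processing Delay Credit: +660 days → 17 January 2015.
Appellate Stay Credit: +604 days → 12 September 2016.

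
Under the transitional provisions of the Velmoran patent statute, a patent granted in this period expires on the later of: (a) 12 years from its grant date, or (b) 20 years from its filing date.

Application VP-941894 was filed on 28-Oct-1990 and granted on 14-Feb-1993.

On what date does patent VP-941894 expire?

(a) grant + 12 years → 14 February 2005.
(b) filing + 20 years → 28 October 2010.
Later of the two: 28 October 2010.

October 28, 2010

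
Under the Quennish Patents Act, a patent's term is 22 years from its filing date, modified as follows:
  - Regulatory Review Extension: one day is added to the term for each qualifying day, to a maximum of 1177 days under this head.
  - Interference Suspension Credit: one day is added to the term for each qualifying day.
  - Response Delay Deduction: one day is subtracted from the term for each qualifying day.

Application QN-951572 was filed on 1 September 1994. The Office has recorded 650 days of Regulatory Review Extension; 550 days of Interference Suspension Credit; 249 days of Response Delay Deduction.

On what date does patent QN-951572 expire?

Base term: filing date + 22 years → 1 September 2016.
Regulatory Review Extension: 650 days (within the 1177-day cap) → +650 days → 13 June 2018.
Interference Suspension Credit: +550 days → 15 December 2019.
Response Delay Deduction: −249 days → 10 April 2019.

2019-04-10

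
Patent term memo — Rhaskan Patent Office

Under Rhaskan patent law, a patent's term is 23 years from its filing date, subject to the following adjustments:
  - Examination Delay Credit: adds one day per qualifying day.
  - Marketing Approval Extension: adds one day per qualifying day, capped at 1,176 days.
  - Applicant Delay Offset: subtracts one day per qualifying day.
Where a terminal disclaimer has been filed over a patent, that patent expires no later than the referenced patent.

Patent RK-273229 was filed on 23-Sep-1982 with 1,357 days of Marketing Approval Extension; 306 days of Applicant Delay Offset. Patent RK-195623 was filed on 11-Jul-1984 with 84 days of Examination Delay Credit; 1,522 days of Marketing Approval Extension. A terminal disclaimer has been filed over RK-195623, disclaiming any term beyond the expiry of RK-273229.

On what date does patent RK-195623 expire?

2008-02-10

Natural term of RK-195623:
  Base: filing + 23 years → 11 July 2007.
  Examination Delay Credit: +84 days → 3 October 2007.
  Marketing Approval Extension: 1522 days claimed exceeds the 1176-day cap, so +1176 days → 22 December 2010.
Expiry of referenced patent RK-273229:
  Base: filing + 23 years → 23 September 2005.
  Marketing Approval Extension: 1357 days claimed exceeds the 1176-day cap, so +1176 days → 12 December 2008.
  Applicant Delay Offset: −306 days → 10 February 2008.
Terminal disclaimer: RK-195623 expires on the earlier of 22 December 2010 and 10 February 2008.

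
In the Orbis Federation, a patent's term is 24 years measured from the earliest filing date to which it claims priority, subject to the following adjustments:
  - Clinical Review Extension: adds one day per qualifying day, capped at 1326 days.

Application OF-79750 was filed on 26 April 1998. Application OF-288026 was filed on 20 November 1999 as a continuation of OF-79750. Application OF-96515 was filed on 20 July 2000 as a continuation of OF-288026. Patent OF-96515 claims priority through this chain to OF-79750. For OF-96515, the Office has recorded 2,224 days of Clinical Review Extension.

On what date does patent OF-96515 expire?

Earliest priority filing: 26 April 1998.
Base term: 26 April 1998 + 24 years → 26 April 2022.
Clinical Review Extension: 2224 days claimed exceeds the 1326-day cap, so +1326 days → 12 December 2025.

December 12, 2025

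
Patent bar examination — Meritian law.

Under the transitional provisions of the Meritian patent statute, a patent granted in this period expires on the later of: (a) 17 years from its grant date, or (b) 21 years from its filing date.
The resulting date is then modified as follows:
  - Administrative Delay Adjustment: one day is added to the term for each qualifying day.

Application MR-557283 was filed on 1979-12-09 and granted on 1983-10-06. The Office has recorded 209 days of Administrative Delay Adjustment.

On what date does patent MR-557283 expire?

July 6, 2001

(a) grant + 17 years → 6 October 2000.
(b) filing + 21 years → 9 December 2000.
Later of the two: 9 December 2000.
Administrative Delay Adjustment: +209 days → 6 July 2001.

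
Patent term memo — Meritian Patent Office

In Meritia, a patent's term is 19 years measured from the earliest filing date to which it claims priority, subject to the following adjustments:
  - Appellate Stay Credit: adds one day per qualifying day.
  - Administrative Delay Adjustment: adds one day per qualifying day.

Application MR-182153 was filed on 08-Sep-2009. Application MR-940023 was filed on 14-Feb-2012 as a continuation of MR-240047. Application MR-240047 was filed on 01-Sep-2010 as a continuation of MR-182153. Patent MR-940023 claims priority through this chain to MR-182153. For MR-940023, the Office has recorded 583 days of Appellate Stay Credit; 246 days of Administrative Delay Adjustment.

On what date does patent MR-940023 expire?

December 16, 2030

Earliest priority filing: 8 September 2009.
Base term: 8 September 2009 + 19 years → 8 September 2028.
Appellate Stay Credit: +583 days → 14 April 2030.
Administrative Delay Adjustment: +246 days → 16 December 2030.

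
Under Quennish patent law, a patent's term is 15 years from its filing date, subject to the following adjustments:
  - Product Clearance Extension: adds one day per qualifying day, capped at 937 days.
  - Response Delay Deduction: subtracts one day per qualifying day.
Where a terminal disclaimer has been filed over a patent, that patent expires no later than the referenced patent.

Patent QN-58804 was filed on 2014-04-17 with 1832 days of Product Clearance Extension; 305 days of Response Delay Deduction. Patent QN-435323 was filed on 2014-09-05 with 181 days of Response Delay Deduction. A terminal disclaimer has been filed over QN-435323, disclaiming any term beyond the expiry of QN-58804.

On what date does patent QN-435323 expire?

2029-03-08

Natural term of QN-435323:
  Base: filing + 15 years → 5 September 2029.
  Response Delay Deduction: −181 days → 8 March 2029.
Expiry of referenced patent QN-58804:
  Base: filing + 15 years → 17 April 2029.
  Product Clearance Extension: 1832 days claimed exceeds the 937-day cap, so +937 days → 10 November 2031.
  Response Delay Deduction: −305 days → 9 January 2031.
Terminal disclaimer: QN-435323 expires on the earlier of 8 March 2029 and 9 January 2031.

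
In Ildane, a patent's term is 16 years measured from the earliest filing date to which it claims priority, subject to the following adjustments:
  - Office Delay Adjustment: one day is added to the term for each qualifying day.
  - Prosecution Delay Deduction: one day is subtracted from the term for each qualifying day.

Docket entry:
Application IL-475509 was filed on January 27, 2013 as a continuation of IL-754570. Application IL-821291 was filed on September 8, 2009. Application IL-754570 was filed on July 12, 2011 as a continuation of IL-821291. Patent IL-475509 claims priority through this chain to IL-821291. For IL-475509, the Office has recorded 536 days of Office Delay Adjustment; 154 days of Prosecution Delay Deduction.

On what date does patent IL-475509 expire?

September 25, 2026

Earliest priority filing: 8 September 2009.
Base term: 8 September 2009 + 16 years → 8 September 2025.
Office Delay Adjustment: +536 days → 26 February 2027.
Prosecution Delay Deduction: −154 days → 25 September 2026.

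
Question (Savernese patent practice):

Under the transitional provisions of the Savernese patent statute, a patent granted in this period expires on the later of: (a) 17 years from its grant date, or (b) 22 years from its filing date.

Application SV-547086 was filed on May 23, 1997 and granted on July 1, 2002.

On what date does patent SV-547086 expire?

(a) grant + 17 years → 1 July 2019.
(b) filing + 22 years → 23 May 2019.
Later of the two: 1 July 2019.

2019-07-01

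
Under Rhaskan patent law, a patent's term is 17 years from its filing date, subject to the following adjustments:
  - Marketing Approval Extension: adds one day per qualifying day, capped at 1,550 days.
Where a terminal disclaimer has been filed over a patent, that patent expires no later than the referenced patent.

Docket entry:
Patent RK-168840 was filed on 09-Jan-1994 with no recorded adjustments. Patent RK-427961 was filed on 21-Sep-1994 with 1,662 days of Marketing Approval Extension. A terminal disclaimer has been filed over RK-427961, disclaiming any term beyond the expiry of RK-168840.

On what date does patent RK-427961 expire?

Natural term of RK-427961:
  Base: filing + 17 years → 21 September 2011.
  Marketing Approval Extension: 1662 days claimed exceeds the 1550-day cap, so +1550 days → 19 December 2015.
Expiry of referenced patent RK-168840:
  Base: filing + 17 years → 9 January 2011.
Terminal disclaimer: RK-427961 expires on the earlier of 19 December 2015 and 9 January 2011.

January 9, 2011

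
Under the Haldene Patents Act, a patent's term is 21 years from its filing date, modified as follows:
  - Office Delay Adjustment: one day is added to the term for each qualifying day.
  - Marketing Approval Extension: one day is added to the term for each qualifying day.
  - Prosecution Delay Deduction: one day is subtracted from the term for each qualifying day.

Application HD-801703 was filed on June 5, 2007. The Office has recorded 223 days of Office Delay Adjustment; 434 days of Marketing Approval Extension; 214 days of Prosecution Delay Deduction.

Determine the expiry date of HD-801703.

August 22, 2029

Base term: filing date + 21 years → 5 June 2028.
Office Delay Adjustment: +223 days → 14 January 2029.
Marketing Approval Extension: +434 days → 24 March 2030.
Prosecution Delay Deduction: −214 days → 22 August 2029.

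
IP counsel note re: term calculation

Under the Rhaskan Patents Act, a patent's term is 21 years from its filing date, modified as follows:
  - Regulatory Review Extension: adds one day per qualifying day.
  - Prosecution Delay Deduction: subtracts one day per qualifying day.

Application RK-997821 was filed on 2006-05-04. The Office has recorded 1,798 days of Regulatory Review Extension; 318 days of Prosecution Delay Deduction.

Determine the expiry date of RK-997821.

2031-05-23

Base term: filing date + 21 years → 4 May 2027.
Regulatory Review Extension: +1798 days → 5 April 2032.
Prosecution Delay Deduction: −318 days → 23 May 2031.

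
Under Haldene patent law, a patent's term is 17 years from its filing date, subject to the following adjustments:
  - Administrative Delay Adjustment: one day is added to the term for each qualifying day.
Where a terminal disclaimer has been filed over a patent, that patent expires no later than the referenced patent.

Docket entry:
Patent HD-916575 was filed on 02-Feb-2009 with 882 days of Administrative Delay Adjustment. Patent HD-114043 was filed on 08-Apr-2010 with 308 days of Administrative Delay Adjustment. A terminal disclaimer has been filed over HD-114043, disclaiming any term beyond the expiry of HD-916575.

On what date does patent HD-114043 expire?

Natural term of HD-114043:
  Base: filing + 17 years → 8 April 2027.
  Administrative Delay Adjustment: +308 days → 10 February 2028.
Expiry of referenced patent HD-916575:
  Base: filing + 17 years → 2 February 2026.
  Administrative Delay Adjustment: +882 days → 3 July 2028.
Terminal disclaimer: HD-114043 expires on the earlier of 10 February 2028 and 3 July 2028.

2028-02-10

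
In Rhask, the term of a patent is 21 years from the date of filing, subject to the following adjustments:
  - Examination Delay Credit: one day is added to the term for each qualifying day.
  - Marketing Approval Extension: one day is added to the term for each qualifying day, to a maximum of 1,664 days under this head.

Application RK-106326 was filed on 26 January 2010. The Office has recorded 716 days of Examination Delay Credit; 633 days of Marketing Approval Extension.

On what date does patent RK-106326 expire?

October 6, 2034

Base term: filing date + 21 years → 26 January 2031.
Examination Delay Credit: +716 days → 11 January 2033.
Marketing Approval Extension: 633 days (within the 1664-day cap) → +633 days → 6 October 2034.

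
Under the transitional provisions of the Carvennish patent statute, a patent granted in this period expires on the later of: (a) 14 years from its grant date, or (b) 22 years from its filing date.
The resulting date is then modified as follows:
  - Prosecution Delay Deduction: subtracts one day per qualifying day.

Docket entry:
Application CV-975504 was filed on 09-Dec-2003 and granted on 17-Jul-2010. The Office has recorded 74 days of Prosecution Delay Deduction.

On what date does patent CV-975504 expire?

(a) grant + 14 years → 17 July 2024.
(b) filing + 22 years → 9 December 2025.
Later of the two: 9 December 2025.
Prosecution Delay Deduction: −74 days → 26 September 2025.

September 26, 2025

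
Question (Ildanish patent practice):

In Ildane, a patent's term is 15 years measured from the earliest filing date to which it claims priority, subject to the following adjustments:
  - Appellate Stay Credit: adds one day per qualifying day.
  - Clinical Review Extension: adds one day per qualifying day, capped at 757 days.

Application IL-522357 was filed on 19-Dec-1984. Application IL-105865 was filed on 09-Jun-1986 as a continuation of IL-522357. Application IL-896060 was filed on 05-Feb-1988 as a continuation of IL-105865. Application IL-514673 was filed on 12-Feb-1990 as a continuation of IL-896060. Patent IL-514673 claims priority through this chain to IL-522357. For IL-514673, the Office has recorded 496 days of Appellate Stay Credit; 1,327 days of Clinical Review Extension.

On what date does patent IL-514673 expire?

May 25, 2003

Earliest priority filing: 19 December 1984.
Base term: 19 December 1984 + 15 years → 19 December 1999.
Appellate Stay Credit: +496 days → 28 April 2001.
Clinical Review Extension: 1327 days claimed exceeds the 757-day cap, so +757 days → 25 May 2003.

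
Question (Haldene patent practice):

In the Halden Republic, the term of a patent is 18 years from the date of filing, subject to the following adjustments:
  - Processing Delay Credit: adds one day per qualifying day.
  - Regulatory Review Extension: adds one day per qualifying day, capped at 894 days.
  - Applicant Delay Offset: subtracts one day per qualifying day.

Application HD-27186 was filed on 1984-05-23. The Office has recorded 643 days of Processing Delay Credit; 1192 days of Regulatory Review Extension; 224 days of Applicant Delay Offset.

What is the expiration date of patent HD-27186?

Base term: filing date + 18 years → 23 May 2002.
Processing Delay Credit: +643 days → 25 February 2004.
Regulatory Review Extension: 1192 days claimed exceeds the 894-day cap, so +894 days → 7 August 2006.
Applicant Delay Offset: −224 days → 26 December 2005.

December 26, 2005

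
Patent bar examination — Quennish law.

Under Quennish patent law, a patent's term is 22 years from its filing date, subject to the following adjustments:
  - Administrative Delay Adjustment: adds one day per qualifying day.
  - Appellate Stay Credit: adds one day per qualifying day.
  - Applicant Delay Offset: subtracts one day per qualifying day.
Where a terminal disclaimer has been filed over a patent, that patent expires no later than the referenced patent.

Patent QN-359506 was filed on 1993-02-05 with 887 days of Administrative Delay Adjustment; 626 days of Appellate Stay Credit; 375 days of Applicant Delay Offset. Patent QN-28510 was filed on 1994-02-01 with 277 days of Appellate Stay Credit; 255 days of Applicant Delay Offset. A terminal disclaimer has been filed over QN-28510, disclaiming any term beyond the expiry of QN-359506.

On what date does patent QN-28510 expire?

Natural term of QN-28510:
  Base: filing + 22 years → 1 February 2016.
  Appellate Stay Credit: +277 days → 4 November 2016.
  Applicant Delay Offset: −255 days → 23 February 2016.
Expiry of referenced patent QN-359506:
  Base: filing + 22 years → 5 February 2015.
  Administrative Delay Adjustment: +887 days → 11 July 2017.
  Appellate Stay Credit: +626 days → 29 March 2019.
  Applicant Delay Offset: −375 days → 19 March 2018.
Terminal disclaimer: QN-28510 expires on the earlier of 23 February 2016 and 19 March 2018.

February 23, 2016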